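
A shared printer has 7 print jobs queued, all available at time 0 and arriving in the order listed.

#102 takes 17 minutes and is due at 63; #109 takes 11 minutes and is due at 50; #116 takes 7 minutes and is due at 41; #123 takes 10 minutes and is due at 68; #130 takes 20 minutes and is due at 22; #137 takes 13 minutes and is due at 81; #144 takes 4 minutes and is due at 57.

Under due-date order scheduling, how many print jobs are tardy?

EDD (increasing due date): #130 #116 #109 #144 #102 #123 #137.
#130: 0→20, due 22, tardiness 0
#116: 20→27, due 41, tardiness 0
#109: 27→38, due 50, tardiness 0
#144: 38→42, due 57, tardiness 0
#102: 42→59, due 63, tardiness 0
#123: 59→69, due 68, tardiness 1
#137: 69→82, due 81, tardiness 1
Late print jobs: 2.

2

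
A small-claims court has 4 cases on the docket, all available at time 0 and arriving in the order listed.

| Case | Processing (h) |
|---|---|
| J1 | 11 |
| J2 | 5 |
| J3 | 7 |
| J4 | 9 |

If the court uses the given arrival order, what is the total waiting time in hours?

FIFO (arrival order): J1 J2 J3 J4.
J1: waits 0, runs 0→11
J2: waits 11, runs 11→16
J3: waits 16, runs 16→23
J4: waits 23, runs 23→32
Sum = 0+11+16+23 = 50.

50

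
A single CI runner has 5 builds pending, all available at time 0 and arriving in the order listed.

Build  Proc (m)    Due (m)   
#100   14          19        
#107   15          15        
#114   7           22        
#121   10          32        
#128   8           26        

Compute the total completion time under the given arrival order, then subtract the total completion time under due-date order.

FIFO (arrival order): #100 #107 #114 #121 #128.
#100: 0→14
#107: 14→29
#114: 29→36
#121: 36→46
#128: 46→54
Sum = 14+29+36+46+54 = 179.
EDD (increasing due date): #107 #100 #114 #128 #121.
#107: 0→15
#100: 15→29
#114: 29→36
#128: 36→44
#121: 44→54
Sum = 15+29+36+44+54 = 178.
Difference = 179 − 178 = 1.

1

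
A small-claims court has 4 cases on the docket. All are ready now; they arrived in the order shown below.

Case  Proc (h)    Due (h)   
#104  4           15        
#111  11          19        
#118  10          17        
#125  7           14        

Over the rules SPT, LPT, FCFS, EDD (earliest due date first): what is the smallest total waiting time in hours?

SPT (increasing processing time): #104 #125 #118 #111.
#104: waits 0, runs 0→4
#125: waits 4, runs 4→11
#118: waits 11, runs 11→21
#111: waits 21, runs 21→32
Sum = 0+4+11+21 = 36.
LPT (decreasing processing time): #111 #118 #125 #104.
#111: waits 0, runs 0→11
#118: waits 11, runs 11→21
#125: waits 21, runs 21→28
#104: waits 28, runs 28→32
Sum = 0+11+21+28 = 60.
FIFO (arrival order): #104 #111 #118 #125.
#104: waits 0, runs 0→4
#111: waits 4, runs 4→15
#118: waits 15, runs 15→25
#125: waits 25, runs 25→32
Sum = 0+4+15+25 = 44.
EDD (increasing due date): #125 #104 #118 #111.
#125: waits 0, runs 0→7
#104: waits 7, runs 7→11
#118: waits 11, runs 11→21
#111: waits 21, runs 21→32
Sum = 0+7+11+21 = 39.
SPT 36, LPT 60, FIFO 44, EDD 39 → minimum 36.

36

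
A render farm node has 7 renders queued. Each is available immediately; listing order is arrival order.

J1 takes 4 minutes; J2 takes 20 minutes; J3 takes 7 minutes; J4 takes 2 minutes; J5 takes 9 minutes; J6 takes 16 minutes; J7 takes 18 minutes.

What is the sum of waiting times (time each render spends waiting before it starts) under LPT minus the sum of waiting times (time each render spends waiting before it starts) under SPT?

182

LPT (decreasing processing time): J2 J7 J6 J5 J3 J1 J4.
J2: waits 0, runs 0→20
J7: waits 20, runs 20→38
J6: waits 38, runs 38→54
J5: waits 54, runs 54→63
J3: waits 63, runs 63→70
J1: waits 70, runs 70→74
J4: waits 74, runs 74→76
Sum = 0+20+38+54+63+70+74 = 319.
SPT (increasing processing time): J4 J1 J3 J5 J6 J7 J2.
J4: waits 0, runs 0→2
J1: waits 2, runs 2→6
J3: waits 6, runs 6→13
J5: waits 13, runs 13→22
J6: waits 22, runs 22→38
J7: waits 38, runs 38→56
J2: waits 56, runs 56→76
Sum = 0+2+6+13+22+38+56 = 137.
Difference = 319 − 137 = 182.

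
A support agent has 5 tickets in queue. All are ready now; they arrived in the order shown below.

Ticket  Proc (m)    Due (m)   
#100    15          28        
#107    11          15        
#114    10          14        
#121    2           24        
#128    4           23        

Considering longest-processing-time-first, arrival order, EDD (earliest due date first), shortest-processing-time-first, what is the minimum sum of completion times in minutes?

93

LPT (decreasing processing time): #100 #107 #114 #128 #121.
#100: 0→15
#107: 15→26
#114: 26→36
#128: 36→40
#121: 40→42
Sum = 15+26+36+40+42 = 159.
FIFO (arrival order): #100 #107 #114 #121 #128.
#100: 0→15
#107: 15→26
#114: 26→36
#121: 36→38
#128: 38→42
Sum = 15+26+36+38+42 = 157.
EDD (increasing due date): #114 #107 #128 #121 #100.
#114: 0→10
#107: 10→21
#128: 21→25
#121: 25→27
#100: 27→42
Sum = 10+21+25+27+42 = 125.
SPT (increasing processing time): #121 #128 #114 #107 #100.
#121: 0→2
#128: 2→6
#114: 6→16
#107: 16→27
#100: 27→42
Sum = 2+6+16+27+42 = 93.
LPT 159, FIFO 157, EDD 125, SPT 93 → minimum 93.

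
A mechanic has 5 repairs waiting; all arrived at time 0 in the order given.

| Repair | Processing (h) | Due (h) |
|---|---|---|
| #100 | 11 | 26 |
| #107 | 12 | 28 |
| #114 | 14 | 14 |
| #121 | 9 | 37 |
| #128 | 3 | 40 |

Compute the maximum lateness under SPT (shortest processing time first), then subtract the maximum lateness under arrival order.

12

SPT (increasing processing time): #128 #121 #100 #107 #114.
#128: 0→3, due 40, lateness -37
#121: 3→12, due 37, lateness -25
#100: 12→23, due 26, lateness -3
#107: 23→35, due 28, lateness 7
#114: 35→49, due 14, lateness 35
Maximum = 35.
FIFO (arrival order): #100 #107 #114 #121 #128.
#100: 0→11, due 26, lateness -15
#107: 11→23, due 28, lateness -5
#114: 23→37, due 14, lateness 23
#121: 37→46, due 37, lateness 9
#128: 46→49, due 40, lateness 9
Maximum = 23.
Difference = 35 − 23 = 12.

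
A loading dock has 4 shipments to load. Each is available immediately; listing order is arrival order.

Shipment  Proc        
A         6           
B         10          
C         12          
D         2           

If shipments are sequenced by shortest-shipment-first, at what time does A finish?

SPT (increasing processing time): D A B C.
D: 0→2
A: 2→8

8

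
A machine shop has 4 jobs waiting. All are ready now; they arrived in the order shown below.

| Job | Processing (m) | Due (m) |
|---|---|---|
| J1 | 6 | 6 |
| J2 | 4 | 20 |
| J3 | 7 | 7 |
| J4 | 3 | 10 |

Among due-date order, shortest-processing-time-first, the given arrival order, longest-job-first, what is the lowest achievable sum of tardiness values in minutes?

EDD (increasing due date): J1 J3 J4 J2.
J1: 0→6, due 6, tardiness 0
J3: 6→13, due 7, tardiness 6
J4: 13→16, due 10, tardiness 6
J2: 16→20, due 20, tardiness 0
Sum = 0+6+6+0 = 12.
SPT (increasing processing time): J4 J2 J1 J3.
J4: 0→3, due 10, tardiness 0
J2: 3→7, due 20, tardiness 0
J1: 7→13, due 6, tardiness 7
J3: 13→20, due 7, tardiness 13
Sum = 0+0+7+13 = 20.
FIFO (arrival order): J1 J2 J3 J4.
J1: 0→6, due 6, tardiness 0
J2: 6→10, due 20, tardiness 0
J3: 10→17, due 7, tardiness 10
J4: 17→20, due 10, tardiness 10
Sum = 0+0+10+10 = 20.
LPT (decreasing processing time): J3 J1 J2 J4.
J3: 0→7, due 7, tardiness 0
J1: 7→13, due 6, tardiness 7
J2: 13→17, due 20, tardiness 0
J4: 17→20, due 10, tardiness 10
Sum = 0+7+0+10 = 17.
EDD 12, SPT 20, FIFO 20, LPT 17 → minimum 12.

12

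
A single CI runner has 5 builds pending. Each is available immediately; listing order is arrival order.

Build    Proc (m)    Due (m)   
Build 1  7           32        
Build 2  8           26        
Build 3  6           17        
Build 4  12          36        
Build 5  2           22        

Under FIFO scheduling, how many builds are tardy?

FIFO (arrival order): Build 1 Build 2 Build 3 Build 4 Build 5.
Build 1: 0→7, due 32, tardiness 0
Build 2: 7→15, due 26, tardiness 0
Build 3: 15→21, due 17, tardiness 4
Build 4: 21→33, due 36, tardiness 0
Build 5: 33→35, due 22, tardiness 13
Late builds: 2.

2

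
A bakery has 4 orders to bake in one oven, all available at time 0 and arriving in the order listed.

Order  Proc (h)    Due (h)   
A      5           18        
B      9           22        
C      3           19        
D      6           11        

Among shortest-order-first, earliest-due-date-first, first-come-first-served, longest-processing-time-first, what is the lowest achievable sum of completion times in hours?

48

SPT (increasing processing time): C A D B.
C: 0→3
A: 3→8
D: 8→14
B: 14→23
Sum = 3+8+14+23 = 48.
EDD (increasing due date): D A C B.
D: 0→6
A: 6→11
C: 11→14
B: 14→23
Sum = 6+11+14+23 = 54.
FIFO (arrival order): A B C D.
A: 0→5
B: 5→14
C: 14→17
D: 17→23
Sum = 5+14+17+23 = 59.
LPT (decreasing processing time): B D A C.
B: 0→9
D: 9→15
A: 15→20
C: 20→23
Sum = 9+15+20+23 = 67.
SPT 48, EDD 54, FIFO 59, LPT 67 → minimum 48.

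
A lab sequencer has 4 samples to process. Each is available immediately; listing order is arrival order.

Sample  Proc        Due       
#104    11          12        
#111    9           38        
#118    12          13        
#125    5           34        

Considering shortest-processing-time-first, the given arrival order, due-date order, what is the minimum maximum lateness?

10

SPT (increasing processing time): #125 #111 #104 #118.
#125: 0→5, due 34, lateness -29
#111: 5→14, due 38, lateness -24
#104: 14→25, due 12, lateness 13
#118: 25→37, due 13, lateness 24
Maximum = 24.
FIFO (arrival order): #104 #111 #118 #125.
#104: 0→11, due 12, lateness -1
#111: 11→20, due 38, lateness -18
#118: 20→32, due 13, lateness 19
#125: 32→37, due 34, lateness 3
Maximum = 19.
EDD (increasing due date): #104 #118 #125 #111.
#104: 0→11, due 12, lateness -1
#118: 11→23, due 13, lateness 10
#125: 23→28, due 34, lateness -6
#111: 28→37, due 38, lateness -1
Maximum = 10.
SPT 24, FIFO 19, EDD 10 → minimum 10.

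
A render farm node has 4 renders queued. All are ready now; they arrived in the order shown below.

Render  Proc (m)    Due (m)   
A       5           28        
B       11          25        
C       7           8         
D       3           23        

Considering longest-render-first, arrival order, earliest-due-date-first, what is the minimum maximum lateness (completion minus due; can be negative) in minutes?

LPT (decreasing processing time): B C A D.
B: 0→11, due 25, lateness -14
C: 11→18, due 8, lateness 10
A: 18→23, due 28, lateness -5
D: 23→26, due 23, lateness 3
Maximum = 10.
FIFO (arrival order): A B C D.
A: 0→5, due 28, lateness -23
B: 5→16, due 25, lateness -9
C: 16→23, due 8, lateness 15
D: 23→26, due 23, lateness 3
Maximum = 15.
EDD (increasing due date): C D B A.
C: 0→7, due 8, lateness -1
D: 7→10, due 23, lateness -13
B: 10→21, due 25, lateness -4
A: 21→26, due 28, lateness -2
Maximum = -1.
LPT 10, FIFO 15, EDD -1 → minimum -1.

-1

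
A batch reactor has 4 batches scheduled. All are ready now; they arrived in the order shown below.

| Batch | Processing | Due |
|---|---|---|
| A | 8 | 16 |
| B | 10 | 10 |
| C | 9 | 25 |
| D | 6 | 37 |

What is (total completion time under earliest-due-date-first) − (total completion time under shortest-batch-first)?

EDD (increasing due date): B A C D.
B: 0→10
A: 10→18
C: 18→27
D: 27→33
Sum = 10+18+27+33 = 88.
SPT (increasing processing time): D A C B.
D: 0→6
A: 6→14
C: 14→23
B: 23→33
Sum = 6+14+23+33 = 76.
Difference = 88 − 76 = 12.

12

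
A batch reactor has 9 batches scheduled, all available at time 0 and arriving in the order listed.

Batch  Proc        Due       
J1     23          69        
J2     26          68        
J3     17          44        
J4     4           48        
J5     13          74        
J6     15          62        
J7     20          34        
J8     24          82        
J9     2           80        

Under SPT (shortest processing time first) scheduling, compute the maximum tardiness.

76

SPT (increasing processing time): J9 J4 J5 J6 J3 J7 J1 J8 J2.
J9: 0→2, due 80, tardiness 0
J4: 2→6, due 48, tardiness 0
J5: 6→19, due 74, tardiness 0
J6: 19→34, due 62, tardiness 0
J3: 34→51, due 44, tardiness 7
J7: 51→71, due 34, tardiness 37
J1: 71→94, due 69, tardiness 25
J8: 94→118, due 82, tardiness 36
J2: 118→144, due 68, tardiness 76
Maximum = 76.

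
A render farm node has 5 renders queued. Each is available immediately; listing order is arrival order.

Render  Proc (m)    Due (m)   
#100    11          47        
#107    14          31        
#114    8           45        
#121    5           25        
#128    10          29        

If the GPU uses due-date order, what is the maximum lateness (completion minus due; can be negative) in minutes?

EDD (increasing due date): #121 #128 #107 #114 #100.
#121: 0→5, due 25, lateness -20
#128: 5→15, due 29, lateness -14
#107: 15→29, due 31, lateness -2
#114: 29→37, due 45, lateness -8
#100: 37→48, due 47, lateness 1
Maximum = 1.

1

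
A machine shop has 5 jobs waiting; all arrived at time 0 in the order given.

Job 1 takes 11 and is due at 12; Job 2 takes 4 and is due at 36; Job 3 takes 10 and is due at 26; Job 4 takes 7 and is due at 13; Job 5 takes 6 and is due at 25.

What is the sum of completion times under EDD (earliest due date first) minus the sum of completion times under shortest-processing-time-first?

EDD (increasing due date): Job 1 Job 4 Job 5 Job 3 Job 2.
Job 1: 0→11
Job 4: 11→18
Job 5: 18→24
Job 3: 24→34
Job 2: 34→38
Sum = 11+18+24+34+38 = 125.
SPT (increasing processing time): Job 2 Job 5 Job 4 Job 3 Job 1.
Job 2: 0→4
Job 5: 4→10
Job 4: 10→17
Job 3: 17→27
Job 1: 27→38
Sum = 4+10+17+27+38 = 96.
Difference = 125 − 96 = 29.

29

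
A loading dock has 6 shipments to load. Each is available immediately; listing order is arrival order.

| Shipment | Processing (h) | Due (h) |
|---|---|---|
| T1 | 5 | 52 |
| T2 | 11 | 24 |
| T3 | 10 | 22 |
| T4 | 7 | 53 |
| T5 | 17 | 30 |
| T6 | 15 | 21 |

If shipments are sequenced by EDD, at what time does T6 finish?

EDD (increasing due date): T6 T3 T2 T5 T1 T4.
T6: 0→15

15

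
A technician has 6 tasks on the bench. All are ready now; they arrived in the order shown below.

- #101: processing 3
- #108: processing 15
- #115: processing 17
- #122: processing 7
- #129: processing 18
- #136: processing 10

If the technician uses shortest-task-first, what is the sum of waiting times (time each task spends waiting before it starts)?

120

SPT (increasing processing time): #101 #122 #136 #108 #115 #129.
#101: waits 0, runs 0→3
#122: waits 3, runs 3→10
#136: waits 10, runs 10→20
#108: waits 20, runs 20→35
#115: waits 35, runs 35→52
#129: waits 52, runs 52→70
Sum = 0+3+10+20+35+52 = 120.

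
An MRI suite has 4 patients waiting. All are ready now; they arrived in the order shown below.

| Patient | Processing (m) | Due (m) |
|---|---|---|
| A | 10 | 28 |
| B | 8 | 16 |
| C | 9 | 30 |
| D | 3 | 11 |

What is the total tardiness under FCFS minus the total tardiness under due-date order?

21

FIFO (arrival order): A B C D.
A: 0→10, due 28, tardiness 0
B: 10→18, due 16, tardiness 2
C: 18→27, due 30, tardiness 0
D: 27→30, due 11, tardiness 19
Sum = 0+2+0+19 = 21.
EDD (increasing due date): D B A C.
D: 0→3, due 11, tardiness 0
B: 3→11, due 16, tardiness 0
A: 11→21, due 28, tardiness 0
C: 21→30, due 30, tardiness 0
Sum = 0+0+0+0 = 0.
Difference = 21 − 0 = 21.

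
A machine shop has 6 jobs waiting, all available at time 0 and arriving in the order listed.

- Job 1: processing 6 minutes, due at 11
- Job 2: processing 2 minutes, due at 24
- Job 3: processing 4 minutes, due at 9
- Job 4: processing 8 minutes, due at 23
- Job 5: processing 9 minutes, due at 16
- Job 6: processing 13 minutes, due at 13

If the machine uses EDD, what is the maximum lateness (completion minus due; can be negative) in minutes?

EDD (increasing due date): Job 3 Job 1 Job 6 Job 5 Job 4 Job 2.
Job 3: 0→4, due 9, lateness -5
Job 1: 4→10, due 11, lateness -1
Job 6: 10→23, due 13, lateness 10
Job 5: 23→32, due 16, lateness 16
Job 4: 32→40, due 23, lateness 17
Job 2: 40→42, due 24, lateness 18
Maximum = 18.

18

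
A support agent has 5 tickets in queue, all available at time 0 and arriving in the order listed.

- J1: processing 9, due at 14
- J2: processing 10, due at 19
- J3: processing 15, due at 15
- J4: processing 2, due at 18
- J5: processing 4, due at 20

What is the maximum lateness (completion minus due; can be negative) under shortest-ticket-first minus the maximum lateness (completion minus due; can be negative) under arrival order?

5

SPT (increasing processing time): J4 J5 J1 J2 J3.
J4: 0→2, due 18, lateness -16
J5: 2→6, due 20, lateness -14
J1: 6→15, due 14, lateness 1
J2: 15→25, due 19, lateness 6
J3: 25→40, due 15, lateness 25
Maximum = 25.
FIFO (arrival order): J1 J2 J3 J4 J5.
J1: 0→9, due 14, lateness -5
J2: 9→19, due 19, lateness 0
J3: 19→34, due 15, lateness 19
J4: 34→36, due 18, lateness 18
J5: 36→40, due 20, lateness 20
Maximum = 20.
Difference = 25 − 20 = 5.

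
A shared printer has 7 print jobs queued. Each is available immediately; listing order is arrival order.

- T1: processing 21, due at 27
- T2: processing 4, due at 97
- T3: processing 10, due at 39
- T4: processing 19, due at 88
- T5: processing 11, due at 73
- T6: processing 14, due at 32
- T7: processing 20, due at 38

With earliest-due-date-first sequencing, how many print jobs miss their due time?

6

EDD (increasing due date): T1 T6 T7 T3 T5 T4 T2.
T1: 0→21, due 27, tardiness 0
T6: 21→35, due 32, tardiness 3
T7: 35→55, due 38, tardiness 17
T3: 55→65, due 39, tardiness 26
T5: 65→76, due 73, tardiness 3
T4: 76→95, due 88, tardiness 7
T2: 95→99, due 97, tardiness 2
Late print jobs: 6.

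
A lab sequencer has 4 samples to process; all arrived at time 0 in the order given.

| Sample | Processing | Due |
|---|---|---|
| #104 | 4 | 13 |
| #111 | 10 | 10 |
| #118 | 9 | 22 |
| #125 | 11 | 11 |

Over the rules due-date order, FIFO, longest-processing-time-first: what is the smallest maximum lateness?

EDD (increasing due date): #111 #125 #104 #118.
#111: 0→10, due 10, lateness 0
#125: 10→21, due 11, lateness 10
#104: 21→25, due 13, lateness 12
#118: 25→34, due 22, lateness 12
Maximum = 12.
FIFO (arrival order): #104 #111 #118 #125.
#104: 0→4, due 13, lateness -9
#111: 4→14, due 10, lateness 4
#118: 14→23, due 22, lateness 1
#125: 23→34, due 11, lateness 23
Maximum = 23.
LPT (decreasing processing time): #125 #111 #118 #104.
#125: 0→11, due 11, lateness 0
#111: 11→21, due 10, lateness 11
#118: 21→30, due 22, lateness 8
#104: 30→34, due 13, lateness 21
Maximum = 21.
EDD 12, FIFO 23, LPT 21 → minimum 12.

12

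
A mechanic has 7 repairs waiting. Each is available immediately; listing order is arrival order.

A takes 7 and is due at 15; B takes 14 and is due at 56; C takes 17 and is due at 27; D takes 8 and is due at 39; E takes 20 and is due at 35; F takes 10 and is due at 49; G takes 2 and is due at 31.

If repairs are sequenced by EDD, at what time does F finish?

64

EDD (increasing due date): A C G E D F B.
A: 0→7
C: 7→24
G: 24→26
E: 26→46
D: 46→54
F: 54→64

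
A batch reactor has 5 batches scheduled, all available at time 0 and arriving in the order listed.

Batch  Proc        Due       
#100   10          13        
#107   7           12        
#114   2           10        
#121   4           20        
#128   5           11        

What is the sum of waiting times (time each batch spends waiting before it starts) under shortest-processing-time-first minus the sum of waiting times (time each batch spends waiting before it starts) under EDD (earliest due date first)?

SPT (increasing processing time): #114 #121 #128 #107 #100.
#114: waits 0, runs 0→2
#121: waits 2, runs 2→6
#128: waits 6, runs 6→11
#107: waits 11, runs 11→18
#100: waits 18, runs 18→28
Sum = 0+2+6+11+18 = 37.
EDD (increasing due date): #114 #128 #107 #100 #121.
#114: waits 0, runs 0→2
#128: waits 2, runs 2→7
#107: waits 7, runs 7→14
#100: waits 14, runs 14→24
#121: waits 24, runs 24→28
Sum = 0+2+7+14+24 = 47.
Difference = 37 − 47 = -10.

-10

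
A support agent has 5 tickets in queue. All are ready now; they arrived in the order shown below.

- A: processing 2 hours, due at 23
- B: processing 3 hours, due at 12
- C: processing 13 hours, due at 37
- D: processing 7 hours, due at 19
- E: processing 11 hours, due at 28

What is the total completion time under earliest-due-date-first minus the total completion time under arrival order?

-2

EDD (increasing due date): B D A E C.
B: 0→3
D: 3→10
A: 10→12
E: 12→23
C: 23→36
Sum = 3+10+12+23+36 = 84.
FIFO (arrival order): A B C D E.
A: 0→2
B: 2→5
C: 5→18
D: 18→25
E: 25→36
Sum = 2+5+18+25+36 = 86.
Difference = 84 − 86 = -2.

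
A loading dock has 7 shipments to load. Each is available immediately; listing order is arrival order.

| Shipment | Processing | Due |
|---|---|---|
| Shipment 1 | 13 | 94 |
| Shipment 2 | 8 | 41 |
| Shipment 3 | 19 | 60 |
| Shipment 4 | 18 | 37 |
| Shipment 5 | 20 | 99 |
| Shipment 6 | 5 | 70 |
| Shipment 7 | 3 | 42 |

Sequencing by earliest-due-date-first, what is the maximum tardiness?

EDD (increasing due date): Shipment 4 Shipment 2 Shipment 7 Shipment 3 Shipment 6 Shipment 1 Shipment 5.
Shipment 4: 0→18, due 37, tardiness 0
Shipment 2: 18→26, due 41, tardiness 0
Shipment 7: 26→29, due 42, tardiness 0
Shipment 3: 29→48, due 60, tardiness 0
Shipment 6: 48→53, due 70, tardiness 0
Shipment 1: 53→66, due 94, tardiness 0
Shipment 5: 66→86, due 99, tardiness 0
Maximum = 0.

0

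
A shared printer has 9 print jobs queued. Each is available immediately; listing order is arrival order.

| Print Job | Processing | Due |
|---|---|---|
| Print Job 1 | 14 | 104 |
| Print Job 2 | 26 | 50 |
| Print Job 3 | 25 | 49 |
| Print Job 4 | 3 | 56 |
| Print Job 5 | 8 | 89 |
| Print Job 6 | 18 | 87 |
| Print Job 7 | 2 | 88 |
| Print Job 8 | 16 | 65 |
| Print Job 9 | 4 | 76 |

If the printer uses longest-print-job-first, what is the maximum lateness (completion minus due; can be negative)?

LPT (decreasing processing time): Print Job 2 Print Job 3 Print Job 6 Print Job 8 Print Job 1 Print Job 5 Print Job 9 Print Job 4 Print Job 7.
Print Job 2: 0→26, due 50, lateness -24
Print Job 3: 26→51, due 49, lateness 2
Print Job 6: 51→69, due 87, lateness -18
Print Job 8: 69→85, due 65, lateness 20
Print Job 1: 85→99, due 104, lateness -5
Print Job 5: 99→107, due 89, lateness 18
Print Job 9: 107→111, due 76, lateness 35
Print Job 4: 111→114, due 56, lateness 58
Print Job 7: 114→116, due 88, lateness 28
Maximum = 58.

58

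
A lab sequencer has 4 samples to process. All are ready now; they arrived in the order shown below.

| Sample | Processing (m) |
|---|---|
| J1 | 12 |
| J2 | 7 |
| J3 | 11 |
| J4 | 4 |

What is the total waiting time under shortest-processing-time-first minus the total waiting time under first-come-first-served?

SPT (increasing processing time): J4 J2 J3 J1.
J4: waits 0, runs 0→4
J2: waits 4, runs 4→11
J3: waits 11, runs 11→22
J1: waits 22, runs 22→34
Sum = 0+4+11+22 = 37.
FIFO (arrival order): J1 J2 J3 J4.
J1: waits 0, runs 0→12
J2: waits 12, runs 12→19
J3: waits 19, runs 19→30
J4: waits 30, runs 30→34
Sum = 0+12+19+30 = 61.
Difference = 37 − 61 = -24.

-24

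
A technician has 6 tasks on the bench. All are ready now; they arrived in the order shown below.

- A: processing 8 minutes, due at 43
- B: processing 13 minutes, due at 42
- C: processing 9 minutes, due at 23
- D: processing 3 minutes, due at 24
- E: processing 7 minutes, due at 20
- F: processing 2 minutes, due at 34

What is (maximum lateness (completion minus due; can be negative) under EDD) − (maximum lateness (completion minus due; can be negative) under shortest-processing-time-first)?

-7

EDD (increasing due date): E C D F B A.
E: 0→7, due 20, lateness -13
C: 7→16, due 23, lateness -7
D: 16→19, due 24, lateness -5
F: 19→21, due 34, lateness -13
B: 21→34, due 42, lateness -8
A: 34→42, due 43, lateness -1
Maximum = -1.
SPT (increasing processing time): F D E A C B.
F: 0→2, due 34, lateness -32
D: 2→5, due 24, lateness -19
E: 5→12, due 20, lateness -8
A: 12→20, due 43, lateness -23
C: 20→29, due 23, lateness 6
B: 29→42, due 42, lateness 0
Maximum = 6.
Difference = -1 − 6 = -7.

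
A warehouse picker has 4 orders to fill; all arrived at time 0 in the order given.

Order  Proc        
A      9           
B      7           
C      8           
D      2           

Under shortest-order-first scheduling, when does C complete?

17

SPT (increasing processing time): D B C A.
D: 0→2
B: 2→9
C: 9→17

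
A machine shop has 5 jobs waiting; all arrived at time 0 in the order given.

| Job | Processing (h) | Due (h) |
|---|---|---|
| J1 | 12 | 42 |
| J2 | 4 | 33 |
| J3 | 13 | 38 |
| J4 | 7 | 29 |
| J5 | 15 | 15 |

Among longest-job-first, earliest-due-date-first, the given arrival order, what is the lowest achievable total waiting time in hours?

LPT (decreasing processing time): J5 J3 J1 J4 J2.
J5: waits 0, runs 0→15
J3: waits 15, runs 15→28
J1: waits 28, runs 28→40
J4: waits 40, runs 40→47
J2: waits 47, runs 47→51
Sum = 0+15+28+40+47 = 130.
EDD (increasing due date): J5 J4 J2 J3 J1.
J5: waits 0, runs 0→15
J4: waits 15, runs 15→22
J2: waits 22, runs 22→26
J3: waits 26, runs 26→39
J1: waits 39, runs 39→51
Sum = 0+15+22+26+39 = 102.
FIFO (arrival order): J1 J2 J3 J4 J5.
J1: waits 0, runs 0→12
J2: waits 12, runs 12→16
J3: waits 16, runs 16→29
J4: waits 29, runs 29→36
J5: waits 36, runs 36→51
Sum = 0+12+16+29+36 = 93.
LPT 130, EDD 102, FIFO 93 → minimum 93.

93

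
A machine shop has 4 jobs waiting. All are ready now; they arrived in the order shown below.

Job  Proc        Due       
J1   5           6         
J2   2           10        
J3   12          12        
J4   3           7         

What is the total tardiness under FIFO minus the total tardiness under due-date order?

11

FIFO (arrival order): J1 J2 J3 J4.
J1: 0→5, due 6, tardiness 0
J2: 5→7, due 10, tardiness 0
J3: 7→19, due 12, tardiness 7
J4: 19→22, due 7, tardiness 15
Sum = 0+0+7+15 = 22.
EDD (increasing due date): J1 J4 J2 J3.
J1: 0→5, due 6, tardiness 0
J4: 5→8, due 7, tardiness 1
J2: 8→10, due 10, tardiness 0
J3: 10→22, due 12, tardiness 10
Sum = 0+1+0+10 = 11.
Difference = 22 − 11 = 11.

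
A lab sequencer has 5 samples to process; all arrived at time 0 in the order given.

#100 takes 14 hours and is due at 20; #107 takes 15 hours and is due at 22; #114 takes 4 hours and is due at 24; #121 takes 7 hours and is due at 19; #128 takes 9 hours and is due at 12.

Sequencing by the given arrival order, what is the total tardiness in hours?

FIFO (arrival order): #100 #107 #114 #121 #128.
#100: 0→14, due 20, tardiness 0
#107: 14→29, due 22, tardiness 7
#114: 29→33, due 24, tardiness 9
#121: 33→40, due 19, tardiness 21
#128: 40→49, due 12, tardiness 37
Sum = 0+7+9+21+37 = 74.

74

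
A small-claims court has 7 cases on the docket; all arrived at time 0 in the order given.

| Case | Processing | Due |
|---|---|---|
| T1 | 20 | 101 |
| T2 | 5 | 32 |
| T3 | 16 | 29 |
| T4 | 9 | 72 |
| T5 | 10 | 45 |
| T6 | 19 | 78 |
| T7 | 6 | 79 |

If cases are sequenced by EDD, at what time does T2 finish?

21

EDD (increasing due date): T3 T2 T5 T4 T6 T7 T1.
T3: 0→16
T2: 16→21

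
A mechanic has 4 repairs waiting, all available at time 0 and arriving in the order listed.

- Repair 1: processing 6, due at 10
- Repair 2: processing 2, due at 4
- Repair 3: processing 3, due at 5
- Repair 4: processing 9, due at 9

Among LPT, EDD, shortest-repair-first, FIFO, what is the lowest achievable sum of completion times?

38

LPT (decreasing processing time): Repair 4 Repair 1 Repair 3 Repair 2.
Repair 4: 0→9
Repair 1: 9→15
Repair 3: 15→18
Repair 2: 18→20
Sum = 9+15+18+20 = 62.
EDD (increasing due date): Repair 2 Repair 3 Repair 4 Repair 1.
Repair 2: 0→2
Repair 3: 2→5
Repair 4: 5→14
Repair 1: 14→20
Sum = 2+5+14+20 = 41.
SPT (increasing processing time): Repair 2 Repair 3 Repair 1 Repair 4.
Repair 2: 0→2
Repair 3: 2→5
Repair 1: 5→11
Repair 4: 11→20
Sum = 2+5+11+20 = 38.
FIFO (arrival order): Repair 1 Repair 2 Repair 3 Repair 4.
Repair 1: 0→6
Repair 2: 6→8
Repair 3: 8→11
Repair 4: 11→20
Sum = 6+8+11+20 = 45.
LPT 62, EDD 41, SPT 38, FIFO 45 → minimum 38.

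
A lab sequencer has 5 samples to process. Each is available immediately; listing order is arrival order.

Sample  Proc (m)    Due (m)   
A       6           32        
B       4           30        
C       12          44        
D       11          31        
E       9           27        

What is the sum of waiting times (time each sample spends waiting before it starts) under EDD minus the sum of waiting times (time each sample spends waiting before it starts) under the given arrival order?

EDD (increasing due date): E B D A C.
E: waits 0, runs 0→9
B: waits 9, runs 9→13
D: waits 13, runs 13→24
A: waits 24, runs 24→30
C: waits 30, runs 30→42
Sum = 0+9+13+24+30 = 76.
FIFO (arrival order): A B C D E.
A: waits 0, runs 0→6
B: waits 6, runs 6→10
C: waits 10, runs 10→22
D: waits 22, runs 22→33
E: waits 33, runs 33→42
Sum = 0+6+10+22+33 = 71.
Difference = 76 − 71 = 5.

5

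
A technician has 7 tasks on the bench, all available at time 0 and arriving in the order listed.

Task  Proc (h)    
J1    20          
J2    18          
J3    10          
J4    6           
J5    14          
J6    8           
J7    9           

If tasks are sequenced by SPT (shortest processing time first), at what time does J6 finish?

SPT (increasing processing time): J4 J6 J7 J3 J5 J2 J1.
J4: 0→6
J6: 6→14

14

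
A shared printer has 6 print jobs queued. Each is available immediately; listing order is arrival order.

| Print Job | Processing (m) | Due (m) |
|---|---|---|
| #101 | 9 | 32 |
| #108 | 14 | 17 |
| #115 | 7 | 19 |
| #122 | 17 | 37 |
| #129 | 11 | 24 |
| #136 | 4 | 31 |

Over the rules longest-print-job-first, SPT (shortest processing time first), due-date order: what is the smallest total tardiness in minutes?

LPT (decreasing processing time): #122 #108 #129 #101 #115 #136.
#122: 0→17, due 37, tardiness 0
#108: 17→31, due 17, tardiness 14
#129: 31→42, due 24, tardiness 18
#101: 42→51, due 32, tardiness 19
#115: 51→58, due 19, tardiness 39
#136: 58→62, due 31, tardiness 31
Sum = 0+14+18+19+39+31 = 121.
SPT (increasing processing time): #136 #115 #101 #129 #108 #122.
#136: 0→4, due 31, tardiness 0
#115: 4→11, due 19, tardiness 0
#101: 11→20, due 32, tardiness 0
#129: 20→31, due 24, tardiness 7
#108: 31→45, due 17, tardiness 28
#122: 45→62, due 37, tardiness 25
Sum = 0+0+0+7+28+25 = 60.
EDD (increasing due date): #108 #115 #129 #136 #101 #122.
#108: 0→14, due 17, tardiness 0
#115: 14→21, due 19, tardiness 2
#129: 21→32, due 24, tardiness 8
#136: 32→36, due 31, tardiness 5
#101: 36→45, due 32, tardiness 13
#122: 45→62, due 37, tardiness 25
Sum = 0+2+8+5+13+25 = 53.
LPT 121, SPT 60, EDD 53 → minimum 53.

53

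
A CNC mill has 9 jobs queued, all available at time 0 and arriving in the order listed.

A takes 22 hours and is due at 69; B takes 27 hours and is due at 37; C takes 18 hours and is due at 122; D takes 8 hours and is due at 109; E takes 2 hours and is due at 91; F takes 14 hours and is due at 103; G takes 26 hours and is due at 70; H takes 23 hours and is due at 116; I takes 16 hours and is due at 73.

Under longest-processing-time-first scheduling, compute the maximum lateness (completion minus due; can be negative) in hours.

65

LPT (decreasing processing time): B G H A C I F D E.
B: 0→27, due 37, lateness -10
G: 27→53, due 70, lateness -17
H: 53→76, due 116, lateness -40
A: 76→98, due 69, lateness 29
C: 98→116, due 122, lateness -6
I: 116→132, due 73, lateness 59
F: 132→146, due 103, lateness 43
D: 146→154, due 109, lateness 45
E: 154→156, due 91, lateness 65
Maximum = 65.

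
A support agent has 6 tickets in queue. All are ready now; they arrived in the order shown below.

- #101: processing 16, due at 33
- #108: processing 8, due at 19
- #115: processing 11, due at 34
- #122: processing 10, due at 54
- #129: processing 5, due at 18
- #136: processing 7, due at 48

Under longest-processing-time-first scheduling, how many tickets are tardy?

3

LPT (decreasing processing time): #101 #115 #122 #108 #136 #129.
#101: 0→16, due 33, tardiness 0
#115: 16→27, due 34, tardiness 0
#122: 27→37, due 54, tardiness 0
#108: 37→45, due 19, tardiness 26
#136: 45→52, due 48, tardiness 4
#129: 52→57, due 18, tardiness 39
Late tickets: 3.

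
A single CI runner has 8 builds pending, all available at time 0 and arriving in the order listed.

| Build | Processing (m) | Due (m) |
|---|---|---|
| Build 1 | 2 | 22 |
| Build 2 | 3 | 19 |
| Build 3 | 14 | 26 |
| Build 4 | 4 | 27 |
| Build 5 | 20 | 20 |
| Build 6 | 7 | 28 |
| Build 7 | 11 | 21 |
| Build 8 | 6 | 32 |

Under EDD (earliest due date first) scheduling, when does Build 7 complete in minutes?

EDD (increasing due date): Build 2 Build 5 Build 7 Build 1 Build 3 Build 4 Build 6 Build 8.
Build 2: 0→3
Build 5: 3→23
Build 7: 23→34

34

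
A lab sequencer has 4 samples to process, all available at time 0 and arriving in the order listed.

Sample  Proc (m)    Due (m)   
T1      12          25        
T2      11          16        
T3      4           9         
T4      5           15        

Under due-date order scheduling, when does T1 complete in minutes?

32

EDD (increasing due date): T3 T4 T2 T1.
T3: 0→4
T4: 4→9
T2: 9→20
T1: 20→32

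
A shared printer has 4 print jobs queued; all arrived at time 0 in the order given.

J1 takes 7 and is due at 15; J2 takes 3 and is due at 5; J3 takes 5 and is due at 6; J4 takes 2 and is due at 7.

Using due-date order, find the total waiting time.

21

EDD (increasing due date): J2 J3 J4 J1.
J2: waits 0, runs 0→3
J3: waits 3, runs 3→8
J4: waits 8, runs 8→10
J1: waits 10, runs 10→17
Sum = 0+3+8+10 = 21.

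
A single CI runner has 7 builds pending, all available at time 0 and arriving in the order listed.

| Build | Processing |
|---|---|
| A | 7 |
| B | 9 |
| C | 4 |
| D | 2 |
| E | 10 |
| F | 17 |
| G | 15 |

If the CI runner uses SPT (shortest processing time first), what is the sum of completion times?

186

SPT (increasing processing time): D C A B E G F.
D: 0→2
C: 2→6
A: 6→13
B: 13→22
E: 22→32
G: 32→47
F: 47→64
Sum = 2+6+13+22+32+47+64 = 186.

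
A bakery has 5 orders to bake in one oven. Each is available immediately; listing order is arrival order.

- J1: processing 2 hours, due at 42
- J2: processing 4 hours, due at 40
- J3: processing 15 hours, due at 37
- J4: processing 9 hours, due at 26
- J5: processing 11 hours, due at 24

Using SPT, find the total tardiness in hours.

6

SPT (increasing processing time): J1 J2 J4 J5 J3.
J1: 0→2, due 42, tardiness 0
J2: 2→6, due 40, tardiness 0
J4: 6→15, due 26, tardiness 0
J5: 15→26, due 24, tardiness 2
J3: 26→41, due 37, tardiness 4
Sum = 0+0+0+2+4 = 6.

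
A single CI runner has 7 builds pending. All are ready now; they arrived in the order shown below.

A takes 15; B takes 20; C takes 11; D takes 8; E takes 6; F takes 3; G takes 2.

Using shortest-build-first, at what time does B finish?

SPT (increasing processing time): G F E D C A B.
G: 0→2
F: 2→5
E: 5→11
D: 11→19
C: 19→30
A: 30→45
B: 45→65

65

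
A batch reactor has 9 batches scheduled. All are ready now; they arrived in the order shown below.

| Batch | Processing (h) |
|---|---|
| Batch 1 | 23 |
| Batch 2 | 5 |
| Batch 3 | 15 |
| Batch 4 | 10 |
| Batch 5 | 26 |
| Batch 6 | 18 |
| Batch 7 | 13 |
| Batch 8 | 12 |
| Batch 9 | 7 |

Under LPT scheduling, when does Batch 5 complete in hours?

LPT (decreasing processing time): Batch 5 Batch 1 Batch 6 Batch 3 Batch 7 Batch 8 Batch 4 Batch 9 Batch 2.
Batch 5: 0→26

26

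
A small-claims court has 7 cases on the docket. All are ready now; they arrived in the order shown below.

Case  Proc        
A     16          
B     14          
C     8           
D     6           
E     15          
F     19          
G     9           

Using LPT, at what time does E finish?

LPT (decreasing processing time): F A E B G C D.
F: 0→19
A: 19→35
E: 35→50

50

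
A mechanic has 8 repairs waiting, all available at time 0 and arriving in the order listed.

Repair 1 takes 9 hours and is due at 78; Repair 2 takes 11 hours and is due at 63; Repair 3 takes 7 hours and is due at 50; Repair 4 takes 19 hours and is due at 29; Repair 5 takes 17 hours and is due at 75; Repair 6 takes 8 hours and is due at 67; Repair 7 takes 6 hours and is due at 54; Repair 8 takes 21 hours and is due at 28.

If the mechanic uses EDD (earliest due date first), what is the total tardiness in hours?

51

EDD (increasing due date): Repair 8 Repair 4 Repair 3 Repair 7 Repair 2 Repair 6 Repair 5 Repair 1.
Repair 8: 0→21, due 28, tardiness 0
Repair 4: 21→40, due 29, tardiness 11
Repair 3: 40→47, due 50, tardiness 0
Repair 7: 47→53, due 54, tardiness 0
Repair 2: 53→64, due 63, tardiness 1
Repair 6: 64→72, due 67, tardiness 5
Repair 5: 72→89, due 75, tardiness 14
Repair 1: 89→98, due 78, tardiness 20
Sum = 0+11+0+0+1+5+14+20 = 51.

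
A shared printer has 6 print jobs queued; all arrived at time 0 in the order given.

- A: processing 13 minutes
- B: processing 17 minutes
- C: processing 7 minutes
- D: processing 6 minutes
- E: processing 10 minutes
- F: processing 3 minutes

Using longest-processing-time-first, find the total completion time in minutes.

243

LPT (decreasing processing time): B A E C D F.
B: 0→17
A: 17→30
E: 30→40
C: 40→47
D: 47→53
F: 53→56
Sum = 17+30+40+47+53+56 = 243.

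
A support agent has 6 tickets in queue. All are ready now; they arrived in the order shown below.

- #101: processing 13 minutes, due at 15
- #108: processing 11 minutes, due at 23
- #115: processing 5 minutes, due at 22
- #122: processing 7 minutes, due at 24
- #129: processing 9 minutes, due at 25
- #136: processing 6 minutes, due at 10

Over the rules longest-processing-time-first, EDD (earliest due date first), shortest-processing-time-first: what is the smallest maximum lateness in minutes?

26

LPT (decreasing processing time): #101 #108 #129 #122 #136 #115.
#101: 0→13, due 15, lateness -2
#108: 13→24, due 23, lateness 1
#129: 24→33, due 25, lateness 8
#122: 33→40, due 24, lateness 16
#136: 40→46, due 10, lateness 36
#115: 46→51, due 22, lateness 29
Maximum = 36.
EDD (increasing due date): #136 #101 #115 #108 #122 #129.
#136: 0→6, due 10, lateness -4
#101: 6→19, due 15, lateness 4
#115: 19→24, due 22, lateness 2
#108: 24→35, due 23, lateness 12
#122: 35→42, due 24, lateness 18
#129: 42→51, due 25, lateness 26
Maximum = 26.
SPT (increasing processing time): #115 #136 #122 #129 #108 #101.
#115: 0→5, due 22, lateness -17
#136: 5→11, due 10, lateness 1
#122: 11→18, due 24, lateness -6
#129: 18→27, due 25, lateness 2
#108: 27→38, due 23, lateness 15
#101: 38→51, due 15, lateness 36
Maximum = 36.
LPT 36, EDD 26, SPT 36 → minimum 26.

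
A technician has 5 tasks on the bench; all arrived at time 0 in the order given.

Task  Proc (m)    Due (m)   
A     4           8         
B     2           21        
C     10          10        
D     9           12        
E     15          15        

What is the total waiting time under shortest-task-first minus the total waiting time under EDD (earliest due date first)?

-31

SPT (increasing processing time): B A D C E.
B: waits 0, runs 0→2
A: waits 2, runs 2→6
D: waits 6, runs 6→15
C: waits 15, runs 15→25
E: waits 25, runs 25→40
Sum = 0+2+6+15+25 = 48.
EDD (increasing due date): A C D E B.
A: waits 0, runs 0→4
C: waits 4, runs 4→14
D: waits 14, runs 14→23
E: waits 23, runs 23→38
B: waits 38, runs 38→40
Sum = 0+4+14+23+38 = 79.
Difference = 48 − 79 = -31.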